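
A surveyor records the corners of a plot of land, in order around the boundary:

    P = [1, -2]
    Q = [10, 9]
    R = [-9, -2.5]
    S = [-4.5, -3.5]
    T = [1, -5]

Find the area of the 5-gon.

Apply the surveyor's formula: 2A = Σ (x_i·y_{i+1} − x_{i+1}·y_i), indices taken mod 5.
Cross-terms: 29, 56, 20.25, 26, 3  ⇒  Σ = 134.25
Area = |Σ|/2 = 67.125.

67.125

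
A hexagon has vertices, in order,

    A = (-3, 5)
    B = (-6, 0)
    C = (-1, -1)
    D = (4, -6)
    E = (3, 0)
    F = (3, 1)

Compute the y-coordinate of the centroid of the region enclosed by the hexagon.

77/255

Apply the surveyor's formula. First the cross-terms c_i = x_i·y_{i+1} − x_{i+1}·y_i:
  30, 6, 10, 18, 3, 18  ⇒  2A = 85, A = 42.5.
Then Σ (y_i + y_{i+1})·c_i = 77, so ȳ = 77 / (6·42.5) = 77/255.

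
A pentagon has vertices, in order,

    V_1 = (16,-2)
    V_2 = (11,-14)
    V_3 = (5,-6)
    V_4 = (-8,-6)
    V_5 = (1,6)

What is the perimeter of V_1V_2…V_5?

|V_1V_2| = √((-5)² + (-12)²) = √169 = 13
|V_2V_3| = √((-6)² + (8)²) = √100 = 10
|V_3V_4| = √((-13)² + (0)²) = √169 = 13
|V_4V_5| = √((9)² + (12)²) = √225 = 15
|V_5V_1| = √((15)² + (-8)²) = √289 = 17
Perimeter = 13 + 10 + 13 + 15 + 17 = 68.

68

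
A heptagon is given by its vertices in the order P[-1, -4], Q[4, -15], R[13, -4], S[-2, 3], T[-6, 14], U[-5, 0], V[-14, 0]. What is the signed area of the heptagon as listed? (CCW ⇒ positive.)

178.5

Cross-terms: 31, 179, 31, -10, 70, 0, 56  ⇒  Σ = 357
Signed area = Σ/2 = 178.5 (positive ⇒ counter-clockwise traversal).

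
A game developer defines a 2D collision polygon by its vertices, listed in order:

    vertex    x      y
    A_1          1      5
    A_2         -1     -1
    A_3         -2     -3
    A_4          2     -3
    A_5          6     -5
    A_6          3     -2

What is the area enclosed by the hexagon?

22.5

Σ = (4) + (1) + (12) + (8) + (3) + (17) = 45
Area = |Σ|/2 = 22.5.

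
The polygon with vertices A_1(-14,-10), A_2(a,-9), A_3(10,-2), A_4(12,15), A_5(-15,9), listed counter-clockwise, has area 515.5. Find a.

4

Write out the shoelace sum; only the two edges meeting at A_2 involve a:
2·Area = [((-14)·(-9) − a·(-10)) + (a·(-2) − 10·(-9))] + 783
       = 8·a + 999 = 1031
⇒ a = 4.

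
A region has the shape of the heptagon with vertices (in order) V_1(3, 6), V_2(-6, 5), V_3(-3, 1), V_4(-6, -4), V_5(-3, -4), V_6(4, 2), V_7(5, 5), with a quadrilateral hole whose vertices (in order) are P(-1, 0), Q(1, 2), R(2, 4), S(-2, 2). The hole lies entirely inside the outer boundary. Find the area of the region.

56.5

Outer boundary:
Cross-terms: 51, 9, 18, 12, 10, 10, 15  ⇒  Σ = 125
Area = |Σ|/2 = 62.5.
Hole:
Cross-terms: -2, 0, 12, 2  ⇒  Σ = 12
Area = |Σ|/2 = 6.
Net area = 62.5 − 6 = 56.5.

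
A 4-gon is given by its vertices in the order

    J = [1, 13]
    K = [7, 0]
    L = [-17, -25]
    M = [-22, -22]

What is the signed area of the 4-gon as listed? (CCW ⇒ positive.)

-353

Apply the shoelace (surveyor's) formula: 2A = Σ (x_i·y_{i+1} − x_{i+1}·y_i), indices taken mod 4.
J→K: (1)(0) − (7)(13) = -91
K→L: (7)(-25) − (-17)(0) = -175
L→M: (-17)(-22) − (-22)(-25) = -176
M→J: (-22)(13) − (1)(-22) = -264
Σ = -706
Signed area = Σ/2 = -353 (negative ⇒ clockwise traversal).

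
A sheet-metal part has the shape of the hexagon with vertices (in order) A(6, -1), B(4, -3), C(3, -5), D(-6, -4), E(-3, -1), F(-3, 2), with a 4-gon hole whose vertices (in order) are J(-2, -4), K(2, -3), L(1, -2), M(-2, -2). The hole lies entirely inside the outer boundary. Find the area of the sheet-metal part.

Outer boundary:
Apply the surveyor's formula: 2A = Σ (x_i·y_{i+1} − x_{i+1}·y_i), indices taken mod 6.
Σ = (-14) + (-11) + (-42) + (-6) + (-9) + (-9) = -91
Area = |Σ|/2 = 45.5.
Hole:
J→K: (-2)(-3) − (2)(-4) = 14
K→L: (2)(-2) − (1)(-3) = -1
L→M: (1)(-2) − (-2)(-2) = -6
M→J: (-2)(-4) − (-2)(-2) = 4
Σ = 11
Area = |Σ|/2 = 5.5.
Net area = 45.5 − 5.5 = 40.

40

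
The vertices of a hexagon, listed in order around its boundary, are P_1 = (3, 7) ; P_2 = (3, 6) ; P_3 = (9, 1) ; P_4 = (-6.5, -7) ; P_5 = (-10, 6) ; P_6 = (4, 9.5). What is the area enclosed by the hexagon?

Cross-terms: -3, -51, -56.5, -109, -119, -0.5  ⇒  Σ = -339
Area = |Σ|/2 = 169.5.

169.5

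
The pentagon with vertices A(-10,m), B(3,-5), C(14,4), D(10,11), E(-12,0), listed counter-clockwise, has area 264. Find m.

-10

The doubled signed area Σ (x_i y_{i+1} − x_{i+1} y_i) is linear in m.
With m=0 it equals 378; the coefficient of m is -15 (from the two edges through A).
So -15·m + 378 = 2·264 = 528 ⇒ m = -10.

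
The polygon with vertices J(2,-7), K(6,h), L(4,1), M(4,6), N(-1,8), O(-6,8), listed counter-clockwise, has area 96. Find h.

-10

Write out the shoelace sum; only the two edges meeting at K involve h:
2·Area = [(2·h − 6·(-7)) + (6·1 − 4·h)] + 124
       = -2·h + 172 = 192
⇒ h = -10.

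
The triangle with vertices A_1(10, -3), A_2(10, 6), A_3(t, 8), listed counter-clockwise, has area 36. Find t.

The doubled signed area Σ (x_i y_{i+1} − x_{i+1} y_i) is linear in t.
With t=0 it equals 90; the coefficient of t is -9 (from the two edges through A_3).
So -9·t + 90 = 2·36 = 72 ⇒ t = 2.

2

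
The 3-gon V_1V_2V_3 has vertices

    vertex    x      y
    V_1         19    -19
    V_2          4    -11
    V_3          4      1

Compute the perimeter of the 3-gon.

54

|V_1V_2| = √((-15)² + (8)²) = √289 = 17
|V_2V_3| = √((0)² + (12)²) = √144 = 12
|V_3V_1| = √((15)² + (-20)²) = √625 = 25
Perimeter = 17 + 12 + 25 = 54.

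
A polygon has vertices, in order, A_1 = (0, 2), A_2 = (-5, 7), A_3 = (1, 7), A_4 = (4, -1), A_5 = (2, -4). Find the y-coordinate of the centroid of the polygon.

Apply the shoelace formula. First the cross-terms c_i = x_i·y_{i+1} − x_{i+1}·y_i:
  10, -42, -29, -14, 4  ⇒  2A = -71, A = -35.5.
Then Σ (y_i + y_{i+1})·c_i = -610, so ȳ = -610 / (6·(-35.5)) = 610/213.

610/213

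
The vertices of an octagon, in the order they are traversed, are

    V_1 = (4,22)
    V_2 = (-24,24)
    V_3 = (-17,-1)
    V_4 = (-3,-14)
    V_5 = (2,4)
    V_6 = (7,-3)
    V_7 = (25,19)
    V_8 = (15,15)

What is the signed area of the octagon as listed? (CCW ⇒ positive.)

920.5

Σ = (624) + (432) + (235) + (16) + (-34) + (208) + (90) + (270) = 1841
Signed area = Σ/2 = 920.5 (positive ⇒ counter-clockwise traversal).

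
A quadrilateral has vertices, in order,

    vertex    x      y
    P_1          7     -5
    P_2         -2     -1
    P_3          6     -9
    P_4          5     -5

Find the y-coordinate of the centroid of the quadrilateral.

-14/3

Apply the shoelace formula. First the cross-terms c_i = x_i·y_{i+1} − x_{i+1}·y_i:
  -17, 24, 15, 10  ⇒  2A = 32, A = 16.
Then Σ (y_i + y_{i+1})·c_i = -448, so ȳ = -448 / (6·16) = -14/3.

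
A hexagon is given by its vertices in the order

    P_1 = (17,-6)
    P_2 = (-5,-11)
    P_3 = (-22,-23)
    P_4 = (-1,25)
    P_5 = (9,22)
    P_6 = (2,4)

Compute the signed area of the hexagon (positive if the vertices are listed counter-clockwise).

-626

Apply the surveyor's formula: 2A = Σ (x_i·y_{i+1} − x_{i+1}·y_i), indices taken mod 6.
Cross-terms: -217, -127, -573, -247, -8, -80  ⇒  Σ = -1252
Signed area = Σ/2 = -626 (negative ⇒ clockwise traversal).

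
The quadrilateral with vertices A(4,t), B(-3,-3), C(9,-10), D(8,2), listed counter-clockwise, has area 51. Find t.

-3

Write out the shoelace sum; only the two edges meeting at A involve t:
2·Area = [(8·t − 4·2) + (4·(-3) − (-3)·t)] + 155
       = 11·t + 135 = 102
⇒ t = -3.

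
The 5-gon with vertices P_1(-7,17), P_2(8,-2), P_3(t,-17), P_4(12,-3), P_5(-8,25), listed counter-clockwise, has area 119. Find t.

23

The doubled signed area Σ (x_i y_{i+1} − x_{i+1} y_i) is linear in t.
With t=0 it equals 261; the coefficient of t is -1 (from the two edges through P_3).
So -1·t + 261 = 2·119 = 238 ⇒ t = 23.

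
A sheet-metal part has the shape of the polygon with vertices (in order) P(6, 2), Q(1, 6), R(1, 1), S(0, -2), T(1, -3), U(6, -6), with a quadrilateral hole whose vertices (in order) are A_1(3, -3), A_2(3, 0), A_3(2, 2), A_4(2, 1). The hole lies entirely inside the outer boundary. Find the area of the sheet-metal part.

Outer boundary:
Apply the shoelace formula: 2A = Σ (x_i·y_{i+1} − x_{i+1}·y_i), indices taken mod 6.
Σ = (34) + (-5) + (-2) + (2) + (12) + (48) = 89
Area = |Σ|/2 = 44.5.
Hole:
Apply the shoelace (surveyor's) formula: 2A = Σ (x_i·y_{i+1} − x_{i+1}·y_i), indices taken mod 4.
Σ = (9) + (6) + (-2) + (-9) = 4
Area = |Σ|/2 = 2.
Net area = 44.5 − 2 = 42.5.

42.5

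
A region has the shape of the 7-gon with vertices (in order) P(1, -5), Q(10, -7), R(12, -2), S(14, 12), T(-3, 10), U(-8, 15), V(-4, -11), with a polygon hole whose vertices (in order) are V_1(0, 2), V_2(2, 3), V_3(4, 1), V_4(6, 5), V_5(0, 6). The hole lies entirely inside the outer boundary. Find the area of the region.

Outer boundary:
Σ = (43) + (64) + (172) + (176) + (35) + (148) + (31) = 669
Area = |Σ|/2 = 334.5.
Hole:
Apply Gauss's area formula: 2A = Σ (x_i·y_{i+1} − x_{i+1}·y_i), indices taken mod 5.
V_1→V_2: (0)(3) − (2)(2) = -4
V_2→V_3: (2)(1) − (4)(3) = -10
V_3→V_4: (4)(5) − (6)(1) = 14
V_4→V_5: (6)(6) − (0)(5) = 36
V_5→V_1: (0)(2) − (0)(6) = 0
Σ = 36
Area = |Σ|/2 = 18.
Net area = 334.5 − 18 = 316.5.

316.5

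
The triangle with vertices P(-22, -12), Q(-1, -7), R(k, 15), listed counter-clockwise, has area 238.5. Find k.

The doubled signed area Σ (x_i y_{i+1} − x_{i+1} y_i) is linear in k.
With k=0 it equals 457; the coefficient of k is -5 (from the two edges through R).
So -5·k + 457 = 2·238.5 = 477 ⇒ k = -4.

-4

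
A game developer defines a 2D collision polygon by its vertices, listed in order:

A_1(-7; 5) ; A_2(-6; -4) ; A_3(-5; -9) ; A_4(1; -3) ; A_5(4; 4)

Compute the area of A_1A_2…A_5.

90

Cross-terms: 58, 34, 24, 16, 48  ⇒  Σ = 180
Area = |Σ|/2 = 90.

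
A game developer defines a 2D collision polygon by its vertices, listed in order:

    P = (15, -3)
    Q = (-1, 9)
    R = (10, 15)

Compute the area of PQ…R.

Σ = (132) + (-105) + (-255) = -228
Area = |Σ|/2 = 114.

114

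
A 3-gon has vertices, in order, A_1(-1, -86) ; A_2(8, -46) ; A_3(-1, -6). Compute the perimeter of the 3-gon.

|A_1A_2| = √((9)² + (40)²) = √1681 = 41
|A_2A_3| = √((-9)² + (40)²) = √1681 = 41
|A_3A_1| = √((0)² + (-80)²) = √6400 = 80
Perimeter = 41 + 41 + 80 = 162.

162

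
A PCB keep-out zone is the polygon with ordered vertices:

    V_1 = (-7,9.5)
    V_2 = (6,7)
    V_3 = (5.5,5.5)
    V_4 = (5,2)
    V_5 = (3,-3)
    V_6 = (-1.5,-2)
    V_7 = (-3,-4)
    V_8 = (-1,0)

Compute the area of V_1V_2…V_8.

Apply the surveyor's formula: 2A = Σ (x_i·y_{i+1} − x_{i+1}·y_i), indices taken mod 8.
Cross-terms: -106, -5.5, -16.5, -21, -10.5, 0, -4, -9.5  ⇒  Σ = -173
Area = |Σ|/2 = 86.5.

86.5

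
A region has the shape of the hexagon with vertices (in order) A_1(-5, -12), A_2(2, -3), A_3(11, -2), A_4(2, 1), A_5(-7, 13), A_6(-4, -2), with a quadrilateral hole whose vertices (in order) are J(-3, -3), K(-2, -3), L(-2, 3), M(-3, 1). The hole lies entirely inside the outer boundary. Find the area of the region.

Outer boundary:
Apply Gauss's area formula: 2A = Σ (x_i·y_{i+1} − x_{i+1}·y_i), indices taken mod 6.
Σ = (39) + (29) + (15) + (33) + (66) + (38) = 220
Area = |Σ|/2 = 110.
Hole:
Σ = (3) + (-12) + (7) + (12) = 10
Area = |Σ|/2 = 5.
Net area = 110 − 5 = 105.

105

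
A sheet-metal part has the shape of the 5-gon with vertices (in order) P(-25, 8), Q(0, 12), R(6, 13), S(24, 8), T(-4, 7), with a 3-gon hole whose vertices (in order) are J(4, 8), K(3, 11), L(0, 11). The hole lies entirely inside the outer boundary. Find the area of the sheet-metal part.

142

Outer boundary:
Σ = (-300) + (-72) + (-264) + (200) + (143) = -293
Area = |Σ|/2 = 146.5.
Hole:
Apply the shoelace (surveyor's) formula: 2A = Σ (x_i·y_{i+1} − x_{i+1}·y_i), indices taken mod 3.
Σ = (20) + (33) + (-44) = 9
Area = |Σ|/2 = 4.5.
Net area = 146.5 − 4.5 = 142.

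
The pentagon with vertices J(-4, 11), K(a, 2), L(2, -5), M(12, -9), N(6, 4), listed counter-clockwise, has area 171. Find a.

-8

The doubled signed area Σ (x_i y_{i+1} − x_{i+1} y_i) is linear in a.
With a=0 it equals 214; the coefficient of a is -16 (from the two edges through K).
So -16·a + 214 = 2·171 = 342 ⇒ a = -8.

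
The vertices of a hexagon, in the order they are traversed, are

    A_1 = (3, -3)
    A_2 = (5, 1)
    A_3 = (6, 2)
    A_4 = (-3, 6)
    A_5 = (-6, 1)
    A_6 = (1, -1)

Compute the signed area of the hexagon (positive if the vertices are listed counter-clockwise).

51

A_1→A_2: (3)(1) − (5)(-3) = 18
A_2→A_3: (5)(2) − (6)(1) = 4
A_3→A_4: (6)(6) − (-3)(2) = 42
A_4→A_5: (-3)(1) − (-6)(6) = 33
A_5→A_6: (-6)(-1) − (1)(1) = 5
A_6→A_1: (1)(-3) − (3)(-1) = 0
Σ = 102
Signed area = Σ/2 = 51 (positive ⇒ counter-clockwise traversal).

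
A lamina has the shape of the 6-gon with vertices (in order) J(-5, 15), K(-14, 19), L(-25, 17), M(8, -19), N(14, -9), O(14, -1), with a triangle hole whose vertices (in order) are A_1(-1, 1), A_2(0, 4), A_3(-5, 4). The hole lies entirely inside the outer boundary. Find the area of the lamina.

593.5

Outer boundary:
Apply the shoelace formula: 2A = Σ (x_i·y_{i+1} − x_{i+1}·y_i), indices taken mod 6.
Cross-terms: 115, 237, 339, 194, 112, 205  ⇒  Σ = 1202
Area = |Σ|/2 = 601.
Hole:
Apply the surveyor's formula: 2A = Σ (x_i·y_{i+1} − x_{i+1}·y_i), indices taken mod 3.
A_1→A_2: (-1)(4) − (0)(1) = -4
A_2→A_3: (0)(4) − (-5)(4) = 20
A_3→A_1: (-5)(1) − (-1)(4) = -1
Σ = 15
Area = |Σ|/2 = 7.5.
Net area = 601 − 7.5 = 593.5.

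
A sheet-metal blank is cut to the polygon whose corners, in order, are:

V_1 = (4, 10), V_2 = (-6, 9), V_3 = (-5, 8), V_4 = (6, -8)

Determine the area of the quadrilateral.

88.5

Apply the surveyor's formula: 2A = Σ (x_i·y_{i+1} − x_{i+1}·y_i), indices taken mod 4.
Cross-terms: 96, -3, -8, 92  ⇒  Σ = 177
Area = |Σ|/2 = 88.5.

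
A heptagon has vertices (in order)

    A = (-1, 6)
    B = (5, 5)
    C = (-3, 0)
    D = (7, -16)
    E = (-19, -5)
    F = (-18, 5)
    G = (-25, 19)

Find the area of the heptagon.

422

Σ = (-35) + (15) + (48) + (-339) + (-185) + (-217) + (-131) = -844
Area = |Σ|/2 = 422.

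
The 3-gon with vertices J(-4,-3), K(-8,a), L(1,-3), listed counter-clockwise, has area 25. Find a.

-13

Write out the shoelace sum; only the two edges meeting at K involve a:
2·Area = [((-4)·a − (-8)·(-3)) + ((-8)·(-3) − 1·a)] + -15
       = -5·a + -15 = 50
⇒ a = -13.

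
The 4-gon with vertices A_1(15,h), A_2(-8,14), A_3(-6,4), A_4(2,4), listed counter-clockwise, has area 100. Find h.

3

Write out the shoelace sum; only the two edges meeting at A_1 involve h:
2·Area = [(2·h − 15·4) + (15·14 − (-8)·h)] + 20
       = 10·h + 170 = 200
⇒ h = 3.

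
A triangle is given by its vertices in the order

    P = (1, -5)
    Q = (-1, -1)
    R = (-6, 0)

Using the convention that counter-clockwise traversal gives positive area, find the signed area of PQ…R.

9

Apply the shoelace formula: 2A = Σ (x_i·y_{i+1} − x_{i+1}·y_i), indices taken mod 3.
Cross-terms: -6, -6, 30  ⇒  Σ = 18
Signed area = Σ/2 = 9 (positive ⇒ counter-clockwise traversal).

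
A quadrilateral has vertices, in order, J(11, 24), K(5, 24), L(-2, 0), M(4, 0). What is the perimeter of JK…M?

|JK| = √((-6)² + (0)²) = √36 = 6
|KL| = √((-7)² + (-24)²) = √625 = 25
|LM| = √((6)² + (0)²) = √36 = 6
|MJ| = √((7)² + (24)²) = √625 = 25
Perimeter = 6 + 25 + 6 + 25 = 62.

62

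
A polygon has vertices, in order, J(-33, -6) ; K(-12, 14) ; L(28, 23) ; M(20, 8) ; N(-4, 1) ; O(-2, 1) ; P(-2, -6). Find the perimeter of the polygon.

152

|JK| = √((21)² + (20)²) = √841 = 29
|KL| = √((40)² + (9)²) = √1681 = 41
|LM| = √((-8)² + (-15)²) = √289 = 17
|MN| = √((-24)² + (-7)²) = √625 = 25
|NO| = √((2)² + (0)²) = √4 = 2
|OP| = √((0)² + (-7)²) = √49 = 7
|PJ| = √((-31)² + (0)²) = √961 = 31
Perimeter = 29 + 41 + 17 + 25 + 2 + 7 + 31 = 152.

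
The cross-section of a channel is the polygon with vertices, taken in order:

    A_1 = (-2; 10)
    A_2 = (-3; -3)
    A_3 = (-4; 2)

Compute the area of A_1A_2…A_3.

9

Apply the shoelace formula: 2A = Σ (x_i·y_{i+1} − x_{i+1}·y_i), indices taken mod 3.
A_1→A_2: (-2)(-3) − (-3)(10) = 36
A_2→A_3: (-3)(2) − (-4)(-3) = -18
A_3→A_1: (-4)(10) − (-2)(2) = -36
Σ = -18
Area = |Σ|/2 = 9.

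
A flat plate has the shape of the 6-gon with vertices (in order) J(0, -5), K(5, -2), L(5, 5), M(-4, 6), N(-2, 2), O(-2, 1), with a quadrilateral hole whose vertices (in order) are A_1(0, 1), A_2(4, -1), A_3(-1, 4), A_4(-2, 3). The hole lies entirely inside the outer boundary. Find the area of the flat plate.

56

Outer boundary:
Apply the shoelace formula: 2A = Σ (x_i·y_{i+1} − x_{i+1}·y_i), indices taken mod 6.
Σ = (25) + (35) + (50) + (4) + (2) + (10) = 126
Area = |Σ|/2 = 63.
Hole:
Apply the shoelace (surveyor's) formula: 2A = Σ (x_i·y_{i+1} − x_{i+1}·y_i), indices taken mod 4.
Σ = (-4) + (15) + (5) + (-2) = 14
Area = |Σ|/2 = 7.
Net area = 63 − 7 = 56.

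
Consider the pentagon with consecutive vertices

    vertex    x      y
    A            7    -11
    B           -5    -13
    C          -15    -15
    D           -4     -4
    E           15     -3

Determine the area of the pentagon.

169

A→B: (7)(-13) − (-5)(-11) = -146
B→C: (-5)(-15) − (-15)(-13) = -120
C→D: (-15)(-4) − (-4)(-15) = 0
D→E: (-4)(-3) − (15)(-4) = 72
E→A: (15)(-11) − (7)(-3) = -144
Σ = -338
Area = |Σ|/2 = 169.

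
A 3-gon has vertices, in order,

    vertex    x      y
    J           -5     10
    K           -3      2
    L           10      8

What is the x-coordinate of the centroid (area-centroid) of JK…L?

Apply the shoelace (surveyor's) formula. First the cross-terms c_i = x_i·y_{i+1} − x_{i+1}·y_i:
  20, -44, 140  ⇒  2A = 116, A = 58.
Then Σ (x_i + x_{i+1})·c_i = 232, so x̄ = 232 / (6·58) = 2/3.

2/3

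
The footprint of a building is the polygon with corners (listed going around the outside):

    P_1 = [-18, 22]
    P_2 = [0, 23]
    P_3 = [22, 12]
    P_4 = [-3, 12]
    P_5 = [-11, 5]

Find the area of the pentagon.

327.5

Cross-terms: -414, -506, 300, 117, -152  ⇒  Σ = -655
Area = |Σ|/2 = 327.5.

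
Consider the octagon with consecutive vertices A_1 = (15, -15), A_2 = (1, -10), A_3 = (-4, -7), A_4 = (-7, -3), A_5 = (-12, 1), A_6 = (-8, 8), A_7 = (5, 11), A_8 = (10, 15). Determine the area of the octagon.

444

Apply the surveyor's formula: 2A = Σ (x_i·y_{i+1} − x_{i+1}·y_i), indices taken mod 8.
A_1→A_2: (15)(-10) − (1)(-15) = -135
A_2→A_3: (1)(-7) − (-4)(-10) = -47
A_3→A_4: (-4)(-3) − (-7)(-7) = -37
A_4→A_5: (-7)(1) − (-12)(-3) = -43
A_5→A_6: (-12)(8) − (-8)(1) = -88
A_6→A_7: (-8)(11) − (5)(8) = -128
A_7→A_8: (5)(15) − (10)(11) = -35
A_8→A_1: (10)(-15) − (15)(15) = -375
Σ = -888
Area = |Σ|/2 = 444.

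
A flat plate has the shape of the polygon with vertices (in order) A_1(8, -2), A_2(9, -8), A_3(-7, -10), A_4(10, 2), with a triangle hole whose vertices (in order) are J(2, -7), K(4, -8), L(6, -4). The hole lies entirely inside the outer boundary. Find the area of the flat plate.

Outer boundary:
Σ = (-46) + (-146) + (86) + (-36) = -142
Area = |Σ|/2 = 71.
Hole:
Σ = (12) + (32) + (-34) = 10
Area = |Σ|/2 = 5.
Net area = 71 − 5 = 66.

66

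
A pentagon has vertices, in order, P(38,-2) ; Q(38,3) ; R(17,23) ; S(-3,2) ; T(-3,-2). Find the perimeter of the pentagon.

|PQ| = √((0)² + (5)²) = √25 = 5
|QR| = √((-21)² + (20)²) = √841 = 29
|RS| = √((-20)² + (-21)²) = √841 = 29
|ST| = √((0)² + (-4)²) = √16 = 4
|TP| = √((41)² + (0)²) = √1681 = 41
Perimeter = 5 + 29 + 29 + 4 + 41 = 108.

108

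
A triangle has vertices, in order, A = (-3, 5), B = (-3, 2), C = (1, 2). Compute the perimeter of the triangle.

|AB| = √((0)² + (-3)²) = √9 = 3
|BC| = √((4)² + (0)²) = √16 = 4
|CA| = √((-4)² + (3)²) = √25 = 5
Perimeter = 3 + 4 + 5 = 12.

12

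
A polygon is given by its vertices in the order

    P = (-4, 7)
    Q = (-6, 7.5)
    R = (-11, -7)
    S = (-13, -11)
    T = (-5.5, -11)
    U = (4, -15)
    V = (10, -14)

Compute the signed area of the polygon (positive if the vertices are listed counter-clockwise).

Apply the surveyor's formula: 2A = Σ (x_i·y_{i+1} − x_{i+1}·y_i), indices taken mod 7.
P→Q: (-4)(7.5) − (-6)(7) = 12
Q→R: (-6)(-7) − (-11)(7.5) = 124.5
R→S: (-11)(-11) − (-13)(-7) = 30
S→T: (-13)(-11) − (-5.5)(-11) = 82.5
T→U: (-5.5)(-15) − (4)(-11) = 126.5
U→V: (4)(-14) − (10)(-15) = 94
V→P: (10)(7) − (-4)(-14) = 14
Σ = 483.5
Signed area = Σ/2 = 241.75 (positive ⇒ counter-clockwise traversal).

241.75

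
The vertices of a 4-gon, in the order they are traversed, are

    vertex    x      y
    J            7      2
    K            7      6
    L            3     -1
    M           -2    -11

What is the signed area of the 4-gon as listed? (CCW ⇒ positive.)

20.5

J→K: (7)(6) − (7)(2) = 28
K→L: (7)(-1) − (3)(6) = -25
L→M: (3)(-11) − (-2)(-1) = -35
M→J: (-2)(2) − (7)(-11) = 73
Σ = 41
Signed area = Σ/2 = 20.5 (positive ⇒ counter-clockwise traversal).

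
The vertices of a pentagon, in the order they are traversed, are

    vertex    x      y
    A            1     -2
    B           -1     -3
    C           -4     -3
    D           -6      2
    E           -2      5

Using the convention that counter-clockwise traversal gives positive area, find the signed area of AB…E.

Apply the surveyor's formula: 2A = Σ (x_i·y_{i+1} − x_{i+1}·y_i), indices taken mod 5.
Σ = (-5) + (-9) + (-26) + (-26) + (-1) = -67
Signed area = Σ/2 = -33.5 (negative ⇒ clockwise traversal).

-33.5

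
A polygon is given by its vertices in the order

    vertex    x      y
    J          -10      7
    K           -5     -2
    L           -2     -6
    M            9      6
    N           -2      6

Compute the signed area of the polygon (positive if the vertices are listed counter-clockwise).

Apply Gauss's area formula: 2A = Σ (x_i·y_{i+1} − x_{i+1}·y_i), indices taken mod 5.
Cross-terms: 55, 26, 42, 66, 46  ⇒  Σ = 235
Signed area = Σ/2 = 117.5 (positive ⇒ counter-clockwise traversal).

117.5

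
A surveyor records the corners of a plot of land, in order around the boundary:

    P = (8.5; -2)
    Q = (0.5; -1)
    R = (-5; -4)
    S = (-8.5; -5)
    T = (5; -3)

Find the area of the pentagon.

Cross-terms: -7.5, -7, -9, 50.5, 15.5  ⇒  Σ = 42.5
Area = |Σ|/2 = 21.25.

21.25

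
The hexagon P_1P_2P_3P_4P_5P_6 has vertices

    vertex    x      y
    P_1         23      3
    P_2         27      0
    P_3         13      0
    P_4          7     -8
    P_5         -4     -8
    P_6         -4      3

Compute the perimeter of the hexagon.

78

|P_1P_2| = √((4)² + (-3)²) = √25 = 5
|P_2P_3| = √((-14)² + (0)²) = √196 = 14
|P_3P_4| = √((-6)² + (-8)²) = √100 = 10
|P_4P_5| = √((-11)² + (0)²) = √121 = 11
|P_5P_6| = √((0)² + (11)²) = √121 = 11
|P_6P_1| = √((27)² + (0)²) = √729 = 27
Perimeter = 5 + 14 + 10 + 11 + 11 + 27 = 78.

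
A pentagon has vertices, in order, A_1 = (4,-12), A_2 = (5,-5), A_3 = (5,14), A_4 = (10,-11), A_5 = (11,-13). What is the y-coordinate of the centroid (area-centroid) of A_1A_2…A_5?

-602/149

Apply the shoelace formula. First the cross-terms c_i = x_i·y_{i+1} − x_{i+1}·y_i:
  40, 95, -195, -9, -80  ⇒  2A = -149, A = -74.5.
Then Σ (y_i + y_{i+1})·c_i = 1806, so ȳ = 1806 / (6·(-74.5)) = -602/149.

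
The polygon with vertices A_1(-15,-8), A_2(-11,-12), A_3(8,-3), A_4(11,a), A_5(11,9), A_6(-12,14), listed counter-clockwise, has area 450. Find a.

The doubled signed area Σ (x_i y_{i+1} − x_{i+1} y_i) is linear in a.
With a=0 it equals 921; the coefficient of a is -3 (from the two edges through A_4).
So -3·a + 921 = 2·450 = 900 ⇒ a = 7.

7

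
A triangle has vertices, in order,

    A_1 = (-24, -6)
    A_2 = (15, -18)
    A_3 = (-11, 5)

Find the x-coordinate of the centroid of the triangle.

Apply the surveyor's formula. First the cross-terms c_i = x_i·y_{i+1} − x_{i+1}·y_i:
  522, -123, 186  ⇒  2A = 585, A = 292.5.
Then Σ (x_i + x_{i+1})·c_i = -11700, so x̄ = -11700 / (6·292.5) = -20/3.

-20/3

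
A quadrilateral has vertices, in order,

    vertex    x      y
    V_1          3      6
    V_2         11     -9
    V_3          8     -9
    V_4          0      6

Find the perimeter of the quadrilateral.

|V_1V_2| = √((8)² + (-15)²) = √289 = 17
|V_2V_3| = √((-3)² + (0)²) = √9 = 3
|V_3V_4| = √((-8)² + (15)²) = √289 = 17
|V_4V_1| = √((3)² + (0)²) = √9 = 3
Perimeter = 17 + 3 + 17 + 3 = 40.

40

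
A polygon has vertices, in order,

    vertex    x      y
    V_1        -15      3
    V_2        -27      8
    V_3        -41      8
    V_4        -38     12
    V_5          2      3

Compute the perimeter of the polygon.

|V_1V_2| = √((-12)² + (5)²) = √169 = 13
|V_2V_3| = √((-14)² + (0)²) = √196 = 14
|V_3V_4| = √((3)² + (4)²) = √25 = 5
|V_4V_5| = √((40)² + (-9)²) = √1681 = 41
|V_5V_1| = √((-17)² + (0)²) = √289 = 17
Perimeter = 13 + 14 + 5 + 41 + 17 = 90.

90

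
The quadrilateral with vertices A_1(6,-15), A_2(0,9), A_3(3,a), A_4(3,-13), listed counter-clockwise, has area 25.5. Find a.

-10

The doubled signed area Σ (x_i y_{i+1} − x_{i+1} y_i) is linear in a.
With a=0 it equals 21; the coefficient of a is -3 (from the two edges through A_3).
So -3·a + 21 = 2·25.5 = 51 ⇒ a = -10.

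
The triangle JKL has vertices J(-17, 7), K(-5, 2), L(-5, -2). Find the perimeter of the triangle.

32

|JK| = √((12)² + (-5)²) = √169 = 13
|KL| = √((0)² + (-4)²) = √16 = 4
|LJ| = √((-12)² + (9)²) = √225 = 15
Perimeter = 13 + 4 + 15 = 32.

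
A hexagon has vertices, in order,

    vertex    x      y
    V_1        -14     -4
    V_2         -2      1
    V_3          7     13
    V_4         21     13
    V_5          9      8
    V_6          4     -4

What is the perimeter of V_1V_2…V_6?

|V_1V_2| = √((12)² + (5)²) = √169 = 13
|V_2V_3| = √((9)² + (12)²) = √225 = 15
|V_3V_4| = √((14)² + (0)²) = √196 = 14
|V_4V_5| = √((-12)² + (-5)²) = √169 = 13
|V_5V_6| = √((-5)² + (-12)²) = √169 = 13
|V_6V_1| = √((-18)² + (0)²) = √324 = 18
Perimeter = 13 + 15 + 14 + 13 + 13 + 18 = 86.

86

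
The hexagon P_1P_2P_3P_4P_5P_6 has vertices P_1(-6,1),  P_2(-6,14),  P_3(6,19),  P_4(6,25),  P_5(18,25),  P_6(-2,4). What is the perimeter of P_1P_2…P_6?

|P_1P_2| = √((0)² + (13)²) = √169 = 13
|P_2P_3| = √((12)² + (5)²) = √169 = 13
|P_3P_4| = √((0)² + (6)²) = √36 = 6
|P_4P_5| = √((12)² + (0)²) = √144 = 12
|P_5P_6| = √((-20)² + (-21)²) = √841 = 29
|P_6P_1| = √((-4)² + (-3)²) = √25 = 5
Perimeter = 13 + 13 + 6 + 12 + 29 + 5 = 78.

78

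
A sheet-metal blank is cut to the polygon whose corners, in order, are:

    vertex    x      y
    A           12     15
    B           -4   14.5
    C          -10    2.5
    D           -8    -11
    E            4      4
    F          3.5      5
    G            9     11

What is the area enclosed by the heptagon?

Apply Gauss's area formula: 2A = Σ (x_i·y_{i+1} − x_{i+1}·y_i), indices taken mod 7.
Σ = (234) + (135) + (130) + (12) + (6) + (-6.5) + (3) = 513.5
Area = |Σ|/2 = 256.75.

256.75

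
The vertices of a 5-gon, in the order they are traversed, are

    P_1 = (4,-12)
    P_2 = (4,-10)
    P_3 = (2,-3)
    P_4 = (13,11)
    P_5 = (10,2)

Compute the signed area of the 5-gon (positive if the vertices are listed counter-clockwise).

Σ = (8) + (8) + (61) + (-84) + (-128) = -135
Signed area = Σ/2 = -67.5 (negative ⇒ clockwise traversal).

-67.5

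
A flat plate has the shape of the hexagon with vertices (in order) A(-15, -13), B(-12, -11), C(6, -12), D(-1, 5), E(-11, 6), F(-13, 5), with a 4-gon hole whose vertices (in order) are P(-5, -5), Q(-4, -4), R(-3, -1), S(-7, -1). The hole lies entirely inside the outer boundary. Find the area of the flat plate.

Outer boundary:
Apply the shoelace (surveyor's) formula: 2A = Σ (x_i·y_{i+1} − x_{i+1}·y_i), indices taken mod 6.
Σ = (9) + (210) + (18) + (49) + (23) + (244) = 553
Area = |Σ|/2 = 276.5.
Hole:
Apply the surveyor's formula: 2A = Σ (x_i·y_{i+1} − x_{i+1}·y_i), indices taken mod 4.
Σ = (0) + (-8) + (-4) + (30) = 18
Area = |Σ|/2 = 9.
Net area = 276.5 − 9 = 267.5.

267.5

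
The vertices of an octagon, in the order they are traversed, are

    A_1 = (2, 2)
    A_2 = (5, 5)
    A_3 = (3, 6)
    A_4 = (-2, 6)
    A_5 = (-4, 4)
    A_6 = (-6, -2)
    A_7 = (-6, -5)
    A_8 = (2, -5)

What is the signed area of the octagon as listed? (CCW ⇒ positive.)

Cross-terms: 0, 15, 30, 16, 32, 18, 40, 14  ⇒  Σ = 165
Signed area = Σ/2 = 82.5 (positive ⇒ counter-clockwise traversal).

82.5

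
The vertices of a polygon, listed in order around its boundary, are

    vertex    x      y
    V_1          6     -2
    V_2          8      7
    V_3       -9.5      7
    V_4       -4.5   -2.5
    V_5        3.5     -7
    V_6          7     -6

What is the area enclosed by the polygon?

163

Apply the shoelace formula: 2A = Σ (x_i·y_{i+1} − x_{i+1}·y_i), indices taken mod 6.
V_1→V_2: (6)(7) − (8)(-2) = 58
V_2→V_3: (8)(7) − (-9.5)(7) = 122.5
V_3→V_4: (-9.5)(-2.5) − (-4.5)(7) = 55.25
V_4→V_5: (-4.5)(-7) − (3.5)(-2.5) = 40.25
V_5→V_6: (3.5)(-6) − (7)(-7) = 28
V_6→V_1: (7)(-2) − (6)(-6) = 22
Σ = 326
Area = |Σ|/2 = 163.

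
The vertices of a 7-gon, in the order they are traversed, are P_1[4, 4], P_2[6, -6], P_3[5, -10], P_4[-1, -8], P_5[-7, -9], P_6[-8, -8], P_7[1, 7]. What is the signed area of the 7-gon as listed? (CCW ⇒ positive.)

Σ = (-48) + (-30) + (-50) + (-47) + (-16) + (-48) + (-24) = -263
Signed area = Σ/2 = -131.5 (negative ⇒ clockwise traversal).

-131.5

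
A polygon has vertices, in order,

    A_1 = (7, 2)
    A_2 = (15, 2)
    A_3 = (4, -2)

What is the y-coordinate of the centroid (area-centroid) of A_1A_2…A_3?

2/3

Apply Gauss's area formula. First the cross-terms c_i = x_i·y_{i+1} − x_{i+1}·y_i:
  -16, -38, 22  ⇒  2A = -32, A = -16.
Then Σ (y_i + y_{i+1})·c_i = -64, so ȳ = -64 / (6·(-16)) = 2/3.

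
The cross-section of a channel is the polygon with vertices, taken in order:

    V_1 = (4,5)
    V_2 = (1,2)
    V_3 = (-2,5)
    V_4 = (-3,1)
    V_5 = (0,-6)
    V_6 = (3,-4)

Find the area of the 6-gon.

V_1→V_2: (4)(2) − (1)(5) = 3
V_2→V_3: (1)(5) − (-2)(2) = 9
V_3→V_4: (-2)(1) − (-3)(5) = 13
V_4→V_5: (-3)(-6) − (0)(1) = 18
V_5→V_6: (0)(-4) − (3)(-6) = 18
V_6→V_1: (3)(5) − (4)(-4) = 31
Σ = 92
Area = |Σ|/2 = 46.

46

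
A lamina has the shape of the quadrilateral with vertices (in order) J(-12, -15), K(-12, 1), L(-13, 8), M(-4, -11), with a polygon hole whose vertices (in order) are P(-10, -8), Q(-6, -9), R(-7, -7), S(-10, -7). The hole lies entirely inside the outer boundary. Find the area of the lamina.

Outer boundary:
Cross-terms: -192, -83, 175, -72  ⇒  Σ = -172
Area = |Σ|/2 = 86.
Hole:
Apply the surveyor's formula: 2A = Σ (x_i·y_{i+1} − x_{i+1}·y_i), indices taken mod 4.
P→Q: (-10)(-9) − (-6)(-8) = 42
Q→R: (-6)(-7) − (-7)(-9) = -21
R→S: (-7)(-7) − (-10)(-7) = -21
S→P: (-10)(-8) − (-10)(-7) = 10
Σ = 10
Area = |Σ|/2 = 5.
Net area = 86 − 5 = 81.

81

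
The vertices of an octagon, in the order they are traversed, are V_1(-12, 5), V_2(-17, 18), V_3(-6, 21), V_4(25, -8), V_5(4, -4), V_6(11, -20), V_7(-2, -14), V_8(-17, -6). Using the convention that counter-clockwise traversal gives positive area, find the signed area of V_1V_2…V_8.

Cross-terms: -131, -249, -477, -68, -36, -194, -226, -157  ⇒  Σ = -1538
Signed area = Σ/2 = -769 (negative ⇒ clockwise traversal).

-769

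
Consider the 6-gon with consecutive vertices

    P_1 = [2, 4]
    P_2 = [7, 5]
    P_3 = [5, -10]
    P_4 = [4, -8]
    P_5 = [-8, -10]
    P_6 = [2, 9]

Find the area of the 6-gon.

Cross-terms: -18, -95, 0, -104, -52, -10  ⇒  Σ = -279
Area = |Σ|/2 = 139.5.

139.5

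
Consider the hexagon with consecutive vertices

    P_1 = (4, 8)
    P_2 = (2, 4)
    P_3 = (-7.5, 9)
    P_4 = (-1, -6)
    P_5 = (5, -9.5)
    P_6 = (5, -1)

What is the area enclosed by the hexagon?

Apply the shoelace formula: 2A = Σ (x_i·y_{i+1} − x_{i+1}·y_i), indices taken mod 6.
Cross-terms: 0, 48, 54, 39.5, 42.5, 44  ⇒  Σ = 228
Area = |Σ|/2 = 114.

114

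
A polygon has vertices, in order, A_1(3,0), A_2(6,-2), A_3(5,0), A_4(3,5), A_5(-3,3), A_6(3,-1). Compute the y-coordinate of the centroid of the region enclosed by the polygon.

1.96

Apply Gauss's area formula. First the cross-terms c_i = x_i·y_{i+1} − x_{i+1}·y_i:
  -6, 10, 25, 24, -6, 3  ⇒  2A = 50, A = 25.
Then Σ (y_i + y_{i+1})·c_i = 294, so ȳ = 294 / (6·25) = 1.96.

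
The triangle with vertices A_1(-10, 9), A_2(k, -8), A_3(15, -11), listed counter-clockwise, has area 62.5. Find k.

5

The doubled signed area Σ (x_i y_{i+1} − x_{i+1} y_i) is linear in k.
With k=0 it equals 225; the coefficient of k is -20 (from the two edges through A_2).
So -20·k + 225 = 2·62.5 = 125 ⇒ k = 5.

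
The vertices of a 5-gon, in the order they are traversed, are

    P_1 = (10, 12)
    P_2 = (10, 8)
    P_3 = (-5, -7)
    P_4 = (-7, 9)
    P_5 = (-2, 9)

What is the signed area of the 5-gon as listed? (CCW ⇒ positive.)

-161.5

Apply the surveyor's formula: 2A = Σ (x_i·y_{i+1} − x_{i+1}·y_i), indices taken mod 5.
Σ = (-40) + (-30) + (-94) + (-45) + (-114) = -323
Signed area = Σ/2 = -161.5 (negative ⇒ clockwise traversal).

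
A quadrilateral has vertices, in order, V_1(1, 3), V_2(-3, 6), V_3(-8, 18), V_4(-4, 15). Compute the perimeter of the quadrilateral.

|V_1V_2| = √((-4)² + (3)²) = √25 = 5
|V_2V_3| = √((-5)² + (12)²) = √169 = 13
|V_3V_4| = √((4)² + (-3)²) = √25 = 5
|V_4V_1| = √((5)² + (-12)²) = √169 = 13
Perimeter = 5 + 13 + 5 + 13 = 36.

36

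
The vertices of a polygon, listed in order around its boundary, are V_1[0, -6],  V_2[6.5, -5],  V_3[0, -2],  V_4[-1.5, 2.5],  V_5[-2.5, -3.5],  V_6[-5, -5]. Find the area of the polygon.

29.75

Apply the surveyor's formula: 2A = Σ (x_i·y_{i+1} − x_{i+1}·y_i), indices taken mod 6.
Σ = (39) + (-13) + (-3) + (11.5) + (-5) + (30) = 59.5
Area = |Σ|/2 = 29.75.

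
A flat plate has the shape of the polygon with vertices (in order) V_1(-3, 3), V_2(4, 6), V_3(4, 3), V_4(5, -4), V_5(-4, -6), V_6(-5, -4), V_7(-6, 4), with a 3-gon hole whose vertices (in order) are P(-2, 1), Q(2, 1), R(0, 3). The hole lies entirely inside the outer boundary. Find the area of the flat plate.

87.5

Outer boundary:
Σ = (-30) + (-12) + (-31) + (-46) + (-14) + (-44) + (-6) = -183
Area = |Σ|/2 = 91.5.
Hole:
Σ = (-4) + (6) + (6) = 8
Area = |Σ|/2 = 4.
Net area = 91.5 − 4 = 87.5.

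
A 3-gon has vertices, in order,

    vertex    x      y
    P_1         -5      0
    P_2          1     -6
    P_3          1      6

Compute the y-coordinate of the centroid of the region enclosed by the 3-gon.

0

Apply the shoelace (surveyor's) formula. First the cross-terms c_i = x_i·y_{i+1} − x_{i+1}·y_i:
  30, 12, 30  ⇒  2A = 72, A = 36.
Then Σ (y_i + y_{i+1})·c_i = 0, so ȳ = 0 / (6·36) = 0.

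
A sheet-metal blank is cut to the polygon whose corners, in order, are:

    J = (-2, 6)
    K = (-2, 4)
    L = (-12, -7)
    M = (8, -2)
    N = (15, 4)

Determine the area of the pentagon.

Apply the shoelace (surveyor's) formula: 2A = Σ (x_i·y_{i+1} − x_{i+1}·y_i), indices taken mod 5.
Σ = (4) + (62) + (80) + (62) + (98) = 306
Area = |Σ|/2 = 153.

153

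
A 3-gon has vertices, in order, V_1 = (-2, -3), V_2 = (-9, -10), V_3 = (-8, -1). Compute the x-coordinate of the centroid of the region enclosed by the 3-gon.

-19/3

Apply the shoelace formula. First the cross-terms c_i = x_i·y_{i+1} − x_{i+1}·y_i:
  -7, -71, 22  ⇒  2A = -56, A = -28.
Then Σ (x_i + x_{i+1})·c_i = 1064, so x̄ = 1064 / (6·(-28)) = -19/3.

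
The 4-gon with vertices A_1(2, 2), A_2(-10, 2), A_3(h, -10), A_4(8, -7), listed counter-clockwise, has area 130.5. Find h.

Write out the shoelace sum; only the two edges meeting at A_3 involve h:
2·Area = [((-10)·(-10) − h·2) + (h·(-7) − 8·(-10))] + 54
       = -9·h + 234 = 261
⇒ h = -3.

-3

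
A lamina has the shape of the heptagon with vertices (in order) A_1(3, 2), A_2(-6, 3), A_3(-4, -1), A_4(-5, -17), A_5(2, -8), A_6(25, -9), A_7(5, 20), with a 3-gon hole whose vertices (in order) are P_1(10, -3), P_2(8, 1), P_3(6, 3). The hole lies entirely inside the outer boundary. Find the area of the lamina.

Outer boundary:
Apply the shoelace formula: 2A = Σ (x_i·y_{i+1} − x_{i+1}·y_i), indices taken mod 7.
A_1→A_2: (3)(3) − (-6)(2) = 21
A_2→A_3: (-6)(-1) − (-4)(3) = 18
A_3→A_4: (-4)(-17) − (-5)(-1) = 63
A_4→A_5: (-5)(-8) − (2)(-17) = 74
A_5→A_6: (2)(-9) − (25)(-8) = 182
A_6→A_7: (25)(20) − (5)(-9) = 545
A_7→A_1: (5)(2) − (3)(20) = -50
Σ = 853
Area = |Σ|/2 = 426.5.
Hole:
Apply the shoelace (surveyor's) formula: 2A = Σ (x_i·y_{i+1} − x_{i+1}·y_i), indices taken mod 3.
P_1→P_2: (10)(1) − (8)(-3) = 34
P_2→P_3: (8)(3) − (6)(1) = 18
P_3→P_1: (6)(-3) − (10)(3) = -48
Σ = 4
Area = |Σ|/2 = 2.
Net area = 426.5 − 2 = 424.5.

424.5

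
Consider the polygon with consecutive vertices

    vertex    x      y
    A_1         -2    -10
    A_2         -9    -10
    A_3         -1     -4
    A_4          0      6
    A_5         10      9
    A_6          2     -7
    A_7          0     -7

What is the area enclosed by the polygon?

Apply the shoelace (surveyor's) formula: 2A = Σ (x_i·y_{i+1} − x_{i+1}·y_i), indices taken mod 7.
A_1→A_2: (-2)(-10) − (-9)(-10) = -70
A_2→A_3: (-9)(-4) − (-1)(-10) = 26
A_3→A_4: (-1)(6) − (0)(-4) = -6
A_4→A_5: (0)(9) − (10)(6) = -60
A_5→A_6: (10)(-7) − (2)(9) = -88
A_6→A_7: (2)(-7) − (0)(-7) = -14
A_7→A_1: (0)(-10) − (-2)(-7) = -14
Σ = -226
Area = |Σ|/2 = 113.

113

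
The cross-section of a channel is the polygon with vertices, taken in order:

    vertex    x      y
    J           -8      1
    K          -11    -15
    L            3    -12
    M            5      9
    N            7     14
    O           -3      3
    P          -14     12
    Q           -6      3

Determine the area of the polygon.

259.5

Apply the shoelace (surveyor's) formula: 2A = Σ (x_i·y_{i+1} − x_{i+1}·y_i), indices taken mod 8.
J→K: (-8)(-15) − (-11)(1) = 131
K→L: (-11)(-12) − (3)(-15) = 177
L→M: (3)(9) − (5)(-12) = 87
M→N: (5)(14) − (7)(9) = 7
N→O: (7)(3) − (-3)(14) = 63
O→P: (-3)(12) − (-14)(3) = 6
P→Q: (-14)(3) − (-6)(12) = 30
Q→J: (-6)(1) − (-8)(3) = 18
Σ = 519
Area = |Σ|/2 = 259.5.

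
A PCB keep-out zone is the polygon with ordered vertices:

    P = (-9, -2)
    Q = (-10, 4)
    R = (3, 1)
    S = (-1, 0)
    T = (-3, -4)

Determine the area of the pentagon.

Apply the shoelace formula: 2A = Σ (x_i·y_{i+1} − x_{i+1}·y_i), indices taken mod 5.
Σ = (-56) + (-22) + (1) + (4) + (-30) = -103
Area = |Σ|/2 = 51.5.

51.5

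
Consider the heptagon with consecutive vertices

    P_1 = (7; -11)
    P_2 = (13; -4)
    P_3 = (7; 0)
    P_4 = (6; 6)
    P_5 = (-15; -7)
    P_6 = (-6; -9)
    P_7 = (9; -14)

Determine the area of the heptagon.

245

Apply the surveyor's formula: 2A = Σ (x_i·y_{i+1} − x_{i+1}·y_i), indices taken mod 7.
P_1→P_2: (7)(-4) − (13)(-11) = 115
P_2→P_3: (13)(0) − (7)(-4) = 28
P_3→P_4: (7)(6) − (6)(0) = 42
P_4→P_5: (6)(-7) − (-15)(6) = 48
P_5→P_6: (-15)(-9) − (-6)(-7) = 93
P_6→P_7: (-6)(-14) − (9)(-9) = 165
P_7→P_1: (9)(-11) − (7)(-14) = -1
Σ = 490
Area = |Σ|/2 = 245.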